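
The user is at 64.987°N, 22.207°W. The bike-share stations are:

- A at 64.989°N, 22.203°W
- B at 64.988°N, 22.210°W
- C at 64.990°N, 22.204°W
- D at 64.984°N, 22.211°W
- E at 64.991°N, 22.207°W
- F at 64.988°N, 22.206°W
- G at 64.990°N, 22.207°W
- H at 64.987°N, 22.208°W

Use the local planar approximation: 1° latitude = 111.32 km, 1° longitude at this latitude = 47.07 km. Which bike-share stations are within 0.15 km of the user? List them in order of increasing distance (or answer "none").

H, F

Distances from 64.987°N, 22.207°W:
A: 0.292 km
B: 0.180 km
C: 0.363 km
D: 0.383 km
E: 0.445 km
F: 0.121 km
G: 0.334 km
H: 0.047 km
Threshold 0.15 km: H (0.047 km), F (0.121 km) are within range.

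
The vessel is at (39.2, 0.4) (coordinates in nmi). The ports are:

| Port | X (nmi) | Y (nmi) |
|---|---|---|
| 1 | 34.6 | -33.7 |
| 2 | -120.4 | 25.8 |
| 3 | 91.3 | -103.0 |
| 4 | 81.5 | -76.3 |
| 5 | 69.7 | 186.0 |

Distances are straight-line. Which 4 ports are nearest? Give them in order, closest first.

1, 4, 3, 2

Distances from (39.2, 0.4):
1: √((-4.6)² + (-34.1)²) = √(21.160 + 1162.810) = 34.4 nmi
2: √((-159.6)² + (25.4)²) = √(25472.160 + 645.160) = 161.6 nmi
3: √((52.1)² + (-103.4)²) = √(2714.410 + 10691.560) = 115.8 nmi
4: √((42.3)² + (-76.7)²) = √(1789.290 + 5882.890) = 87.6 nmi
5: √((30.5)² + (185.6)²) = √(930.250 + 34447.360) = 188.1 nmi
Sorted: 1 (34.4 nmi) < 4 (87.6 nmi) < 3 (115.8 nmi) < 2 (161.6 nmi) < 5 (188.1 nmi)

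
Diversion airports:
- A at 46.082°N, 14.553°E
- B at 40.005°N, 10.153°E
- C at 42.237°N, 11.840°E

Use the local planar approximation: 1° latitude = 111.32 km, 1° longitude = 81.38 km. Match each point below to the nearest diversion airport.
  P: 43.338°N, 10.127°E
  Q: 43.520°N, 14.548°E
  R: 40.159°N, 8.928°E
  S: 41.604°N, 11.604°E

P→C; Q→C; R→B; S→C

P at 43.338°N, 10.127°E:
  A: √((2.744·111.32)² + (4.426·81.38)²) = √(93307.08232 + 129735.30890) = 472.274 km
  B: √((-3.333·111.32)² + (0.026·81.38)²) = √(137662.93439 + 4.47695) = 371.036 km
  C: √((-1.101·111.32)² + (1.713·81.38)²) = √(15021.76741 + 19433.45849) = 185.621 km
  → nearest: C (185.621 km)
Q at 43.520°N, 14.548°E:
  A: √((2.562·111.32)² + (0.005·81.38)²) = √(81340.08954 + 0.16557) = 285.202 km
  B: √((-3.515·111.32)² + (-4.395·81.38)²) = √(153107.70758 + 127924.32376) = 530.125 km
  C: √((-1.283·111.32)² + (-2.708·81.38)²) = √(20398.56929 + 48566.03976) = 262.611 km
  → nearest: C (262.611 km)
R at 40.159°N, 8.928°E:
  A: √((5.923·111.32)² + (5.625·81.38)²) = √(434740.25983 + 209546.50641) = 802.675 km
  B: √((-0.154·111.32)² + (1.225·81.38)²) = √(293.89205 + 9938.19579) = 101.154 km
  C: √((2.078·111.32)² + (2.912·81.38)²) = √(53510.31182 + 56158.83790) = 331.163 km
  → nearest: B (101.154 km)
S at 41.604°N, 11.604°E:
  A: √((4.478·111.32)² + (2.949·81.38)²) = √(248493.23720 + 57595.01771) = 553.252 km
  B: √((-1.599·111.32)² + (-1.451·81.38)²) = √(31684.24208 + 13943.44847) = 213.606 km
  C: √((0.633·111.32)² + (0.236·81.38)²) = √(4965.39515 + 368.85814) = 73.036 km
  → nearest: C (73.036 km)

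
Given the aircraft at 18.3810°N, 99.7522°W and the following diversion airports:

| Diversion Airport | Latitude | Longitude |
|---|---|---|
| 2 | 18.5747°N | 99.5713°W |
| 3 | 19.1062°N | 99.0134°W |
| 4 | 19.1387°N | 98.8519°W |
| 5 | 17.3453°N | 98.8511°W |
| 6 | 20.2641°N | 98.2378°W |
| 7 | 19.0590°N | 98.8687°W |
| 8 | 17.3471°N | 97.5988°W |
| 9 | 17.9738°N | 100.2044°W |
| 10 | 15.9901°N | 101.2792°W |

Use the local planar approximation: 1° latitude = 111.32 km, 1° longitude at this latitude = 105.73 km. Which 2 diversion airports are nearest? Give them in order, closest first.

Distances from 18.3810°N, 99.7522°W:
2: √((0.1937·111.32)² + (0.1809·105.73)²) = √(464.949341 + 365.825183) = 28.8232 km
3: √((0.7252·111.32)² + (0.7388·105.73)²) = √(6517.214066 + 6101.691386) = 112.3339 km
4: √((0.7577·111.32)² + (0.9003·105.73)²) = √(7114.444075 + 9060.892225) = 127.1823 km
5: √((-1.0357·111.32)² + (0.9011·105.73)²) = √(13292.735029 + 9077.002265) = 149.5652 km
6: √((1.8831·111.32)² + (1.5144·105.73)²) = √(43943.349999 + 25637.617649) = 263.7820 km
7: √((0.6780·111.32)² + (0.8835·105.73)²) = √(5696.469587 + 8725.886749) = 120.0931 km
8: √((-1.0339·111.32)² + (2.1534·105.73)²) = √(13246.570829 + 51837.718845) = 255.1162 km
9: √((-0.4072·111.32)² + (-0.4522·105.73)²) = √(2054.763933 + 2285.901857) = 65.8837 km
10: √((-2.3909·111.32)² + (-1.5270·105.73)²) = √(70838.477637 + 26066.008859) = 311.2949 km
Sorted: 2 (28.8232 km) < 9 (65.8837 km) < 3 (112.3339 km) < 7 (120.0931 km) < …

2, 9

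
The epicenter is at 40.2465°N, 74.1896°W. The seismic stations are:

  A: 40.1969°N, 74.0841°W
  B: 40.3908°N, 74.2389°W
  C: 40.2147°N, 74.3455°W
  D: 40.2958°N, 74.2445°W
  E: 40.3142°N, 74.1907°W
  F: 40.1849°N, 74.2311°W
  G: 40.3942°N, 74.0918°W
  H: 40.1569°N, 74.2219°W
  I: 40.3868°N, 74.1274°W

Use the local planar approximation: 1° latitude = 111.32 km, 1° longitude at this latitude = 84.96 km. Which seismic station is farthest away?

G

Distances from 40.2465°N, 74.1896°W:
A: √((-0.0496·111.32)² + (0.1055·84.96)²) = √(30.486653 + 80.340388) = 10.5274 km
B: √((0.1443·111.32)² + (-0.0493·84.96)²) = √(258.035261 + 17.543767) = 16.6006 km
C: √((-0.0318·111.32)² + (-0.1559·84.96)²) = √(12.531430 + 175.437018) = 13.7102 km
D: √((0.0493·111.32)² + (-0.0549·84.96)²) = √(30.118978 + 21.755732) = 7.2024 km
E: √((0.0677·111.32)² + (-0.0011·84.96)²) = √(56.796782 + 0.008734) = 7.5369 km
F: √((-0.0616·111.32)² + (-0.0415·84.96)²) = √(47.022728 + 12.431548) = 7.7107 km
G: √((0.1477·111.32)² + (0.0978·84.96)²) = √(270.338180 + 69.040943) = 18.4222 km
H: √((-0.0896·111.32)² + (-0.0323·84.96)²) = √(99.486102 + 7.530678) = 10.3449 km
I: √((0.1403·111.32)² + (0.0622·84.96)²) = √(243.928046 + 27.926067) = 16.4880 km
Maximum: G at 18.4222 km.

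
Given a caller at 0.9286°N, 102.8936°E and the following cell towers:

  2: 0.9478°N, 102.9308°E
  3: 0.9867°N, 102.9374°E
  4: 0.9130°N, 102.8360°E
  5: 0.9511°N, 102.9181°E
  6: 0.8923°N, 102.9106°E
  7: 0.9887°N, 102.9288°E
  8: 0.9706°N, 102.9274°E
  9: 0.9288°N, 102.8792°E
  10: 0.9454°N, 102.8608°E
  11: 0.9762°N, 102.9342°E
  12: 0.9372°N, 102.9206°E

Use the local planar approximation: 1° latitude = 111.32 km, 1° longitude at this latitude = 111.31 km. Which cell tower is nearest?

Distances from 0.9286°N, 102.8936°E:
2: √((0.0192·111.32)² + (0.0372·111.31)²) = √(4.568239 + 17.145661) = 4.6598 km
3: √((0.0581·111.32)² + (0.0438·111.31)²) = √(41.831040 + 23.769311) = 8.0994 km
4: √((-0.0156·111.32)² + (-0.0576·111.31)²) = √(3.015752 + 41.106768) = 6.6425 km
5: √((0.0225·111.32)² + (0.0245·111.31)²) = √(6.273522 + 7.437047) = 3.7028 km
6: √((-0.0363·111.32)² + (0.0170·111.31)²) = √(16.329002 + 3.580686) = 4.4620 km
7: √((0.0601·111.32)² + (0.0352·111.31)²) = √(44.760542 + 15.351602) = 7.7532 km
8: √((0.0420·111.32)² + (0.0338·111.31)²) = √(21.859739 + 14.154736) = 6.0012 km
9: √((0.0002·111.32)² + (-0.0144·111.31)²) = √(0.000496 + 2.569173) = 1.6030 km
10: √((0.0168·111.32)² + (-0.0328·111.31)²) = √(3.497558 + 13.329567) = 4.1021 km
11: √((0.0476·111.32)² + (0.0406·111.31)²) = √(28.077621 + 20.423042) = 6.9642 km
12: √((0.0086·111.32)² + (0.0270·111.31)²) = √(0.916523 + 9.032249) = 3.1542 km
Minimum: 9 at 1.6030 km.

9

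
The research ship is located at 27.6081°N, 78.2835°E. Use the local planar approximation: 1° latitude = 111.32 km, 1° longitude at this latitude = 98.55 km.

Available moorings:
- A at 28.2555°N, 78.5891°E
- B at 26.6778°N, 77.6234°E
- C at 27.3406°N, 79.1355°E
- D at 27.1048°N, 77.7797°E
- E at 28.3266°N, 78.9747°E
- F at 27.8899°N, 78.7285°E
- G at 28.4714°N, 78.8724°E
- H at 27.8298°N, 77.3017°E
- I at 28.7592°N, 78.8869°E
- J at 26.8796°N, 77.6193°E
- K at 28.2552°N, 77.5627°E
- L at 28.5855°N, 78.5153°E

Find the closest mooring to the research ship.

F

Distances from 27.6081°N, 78.2835°E:
A: √((0.6474·111.32)² + (0.3056·98.55)²) = √(5193.878494 + 907.026461) = 78.1083 km
B: √((-0.9303·111.32)² + (-0.6601·98.55)²) = √(10724.879893 + 4231.873944) = 122.2978 km
C: √((-0.2675·111.32)² + (0.8520·98.55)²) = √(886.735240 + 7050.054053) = 89.0887 km
D: √((-0.5033·111.32)² + (-0.5038·98.55)²) = √(3139.064620 + 2465.071857) = 74.8608 km
E: √((0.7185·111.32)² + (0.6912·98.55)²) = √(6397.347475 + 4640.029227) = 105.0589 km
F: √((0.2818·111.32)² + (0.4450·98.55)²) = √(984.075394 + 1923.239098) = 53.9195 km
G: √((0.8633·111.32)² + (0.5889·98.55)²) = √(9235.701270 + 3368.188323) = 112.2670 km
H: √((0.2217·111.32)² + (-0.9818·98.55)²) = √(609.084828 + 9361.799006) = 99.8543 km
I: √((1.1511·111.32)² + (0.6034·98.55)²) = √(16419.975439 + 3536.094550) = 141.2660 km
J: √((-0.7285·111.32)² + (-0.6642·98.55)²) = √(6576.661775 + 4284.607067) = 104.2174 km
K: √((0.6471·111.32)² + (-0.7208·98.55)²) = √(5189.066005 + 5045.948494) = 101.1682 km
L: √((0.9774·111.32)² + (0.2318·98.55)²) = √(11838.346974 + 521.843310) = 111.1764 km
Minimum: F at 53.9195 km.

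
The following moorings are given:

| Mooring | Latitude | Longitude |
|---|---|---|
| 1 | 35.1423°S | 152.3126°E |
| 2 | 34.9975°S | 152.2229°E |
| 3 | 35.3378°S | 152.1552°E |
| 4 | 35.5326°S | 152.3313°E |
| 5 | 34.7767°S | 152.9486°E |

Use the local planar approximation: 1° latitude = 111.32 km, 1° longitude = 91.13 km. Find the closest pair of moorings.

Pairwise distances:
1–2: 18.0734 km
1–3: 26.0649 km
3–4: 26.9775 km
2–3: 38.3813 km
1–4: 43.4816 km
2–4: 60.3809 km
2–5: 70.5530 km
1–5: 70.8208 km
3–5: 95.5464 km
4–5: 101.2189 km
Closest pair: 1–2 at 18.0734 km.

1 and 2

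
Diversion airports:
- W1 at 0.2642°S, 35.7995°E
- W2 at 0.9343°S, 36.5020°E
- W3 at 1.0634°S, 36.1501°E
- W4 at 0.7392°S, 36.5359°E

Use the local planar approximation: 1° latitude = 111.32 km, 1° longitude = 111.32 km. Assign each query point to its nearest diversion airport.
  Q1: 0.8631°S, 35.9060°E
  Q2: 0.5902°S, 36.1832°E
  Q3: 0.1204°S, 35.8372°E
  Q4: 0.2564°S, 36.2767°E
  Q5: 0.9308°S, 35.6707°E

Q1→W3; Q2→W4; Q3→W1; Q4→W1; Q5→W3

Q1 at 0.8631°S, 35.9060°E:
  W1: √((0.5989·111.32)² + (-0.1065·111.32)²) = √(4444.828631 + 140.554777) = 67.7155 km
  W2: √((-0.0712·111.32)² + (0.5960·111.32)²) = √(62.821222 + 4401.887255) = 66.8185 km
  W3: √((-0.2003·111.32)² + (0.2441·111.32)²) = √(497.173868 + 738.383450) = 35.1505 km
  W4: √((0.1239·111.32)² + (0.6299·111.32)²) = √(190.234380 + 4916.880033) = 71.4641 km
  → nearest: W3 (35.1505 km)
Q2 at 0.5902°S, 36.1832°E:
  W1: √((0.3260·111.32)² + (-0.3837·111.32)²) = √(1316.987326 + 1824.441715) = 56.0485 km
  W2: √((-0.3441·111.32)² + (0.3188·111.32)²) = √(1467.289266 + 1259.456061) = 52.2182 km
  W3: √((-0.4732·111.32)² + (-0.0331·111.32)²) = √(2774.826716 + 13.576955) = 52.8053 km
  W4: √((-0.1490·111.32)² + (0.3527·111.32)²) = √(275.117953 + 1541.548932) = 42.6224 km
  → nearest: W4 (42.6224 km)
Q3 at 0.1204°S, 35.8372°E:
  W1: √((-0.1438·111.32)² + (-0.0377·111.32)²) = √(256.250173 + 17.612828) = 16.5488 km
  W2: √((-0.8139·111.32)² + (0.6648·111.32)²) = √(8208.966669 + 5476.819359) = 116.9863 km
  W3: √((-0.9430·111.32)² + (0.3129·111.32)²) = √(11019.700237 + 1213.270175) = 110.6028 km
  W4: √((-0.6188·111.32)² + (0.6987·111.32)²) = √(4745.117875 + 6049.617020) = 103.8977 km
  → nearest: W1 (16.5488 km)
Q4 at 0.2564°S, 36.2767°E:
  W1: √((-0.0078·111.32)² + (-0.4772·111.32)²) = √(0.753938 + 2821.936685) = 53.1290 km
  W2: √((-0.6779·111.32)² + (0.2253·111.32)²) = √(5694.789336 + 629.026264) = 79.5224 km
  W3: √((-0.8070·111.32)² + (-0.1266·111.32)²) = √(8070.370346 + 198.615806) = 90.9340 km
  W4: √((-0.4828·111.32)² + (0.2592·111.32)²) = √(2888.556842 + 832.561626) = 61.0010 km
  → nearest: W1 (53.1290 km)
Q5 at 0.9308°S, 35.6707°E:
  W1: √((0.6666·111.32)² + (0.1288·111.32)²) = √(5506.517376 + 205.578703) = 75.5784 km
  W2: √((-0.0035·111.32)² + (0.8313·111.32)²) = √(0.151804 + 8563.710085) = 92.5411 km
  W3: √((-0.1326·111.32)² + (0.4794·111.32)²) = √(217.888066 + 2848.016196) = 55.3706 km
  W4: √((0.1916·111.32)² + (0.8652·111.32)²) = √(454.922487 + 9276.398924) = 98.6475 km
  → nearest: W3 (55.3706 km)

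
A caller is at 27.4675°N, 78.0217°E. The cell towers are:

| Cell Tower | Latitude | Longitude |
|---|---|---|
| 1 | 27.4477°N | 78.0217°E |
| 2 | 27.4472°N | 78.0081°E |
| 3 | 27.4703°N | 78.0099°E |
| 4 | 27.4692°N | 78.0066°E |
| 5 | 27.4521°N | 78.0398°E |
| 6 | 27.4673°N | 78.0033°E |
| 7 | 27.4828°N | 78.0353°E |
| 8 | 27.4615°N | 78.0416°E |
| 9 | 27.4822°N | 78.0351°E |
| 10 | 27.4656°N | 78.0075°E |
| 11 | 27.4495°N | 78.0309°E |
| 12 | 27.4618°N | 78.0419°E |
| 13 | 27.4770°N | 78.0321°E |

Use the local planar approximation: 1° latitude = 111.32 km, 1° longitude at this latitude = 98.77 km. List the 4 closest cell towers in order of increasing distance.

3, 10, 13, 4

Distances from 27.4675°N, 78.0217°E:
1: 2.2041 km
2: 2.6289 km
3: 1.2064 km
4: 1.5034 km
5: 2.4769 km
6: 1.8175 km
7: 2.1692 km
8: 2.0759 km
9: 2.1046 km
10: 1.4184 km
11: 2.2002 km
12: 2.0936 km
13: 1.4743 km
Sorted: 3 (1.2064 km) < 10 (1.4184 km) < 13 (1.4743 km) < 4 (1.5034 km) < 6 (1.8175 km) < 8 (2.0759 km) < …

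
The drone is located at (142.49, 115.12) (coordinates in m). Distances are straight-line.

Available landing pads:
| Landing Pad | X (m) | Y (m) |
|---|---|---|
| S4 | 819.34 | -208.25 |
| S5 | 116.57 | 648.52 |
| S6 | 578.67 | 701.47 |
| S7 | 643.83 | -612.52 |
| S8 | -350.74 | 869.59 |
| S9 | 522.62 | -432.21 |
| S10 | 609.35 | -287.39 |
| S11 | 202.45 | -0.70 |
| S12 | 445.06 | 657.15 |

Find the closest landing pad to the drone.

S11

Distances from (142.49, 115.12):
S4: √((676.85)² + (-323.37)²) = √(458125.9225 + 104568.1569) = 750.13 m
S5: √((-25.92)² + (533.40)²) = √(671.8464 + 284515.5600) = 534.03 m
S6: √((436.18)² + (586.35)²) = √(190252.9924 + 343806.3225) = 730.79 m
S7: √((501.34)² + (-727.64)²) = √(251341.7956 + 529459.9696) = 883.63 m
S8: √((-493.23)² + (754.47)²) = √(243275.8329 + 569224.9809) = 901.39 m
S9: √((380.13)² + (-547.33)²) = √(144498.8169 + 299570.1289) = 666.38 m
S10: √((466.86)² + (-402.51)²) = √(217958.2596 + 162014.3001) = 616.42 m
S11: √((59.96)² + (-115.82)²) = √(3595.2016 + 13414.2724) = 130.42 m
S12: √((302.57)² + (542.03)²) = √(91548.6049 + 293796.5209) = 620.76 m
Minimum: S11 at 130.42 m.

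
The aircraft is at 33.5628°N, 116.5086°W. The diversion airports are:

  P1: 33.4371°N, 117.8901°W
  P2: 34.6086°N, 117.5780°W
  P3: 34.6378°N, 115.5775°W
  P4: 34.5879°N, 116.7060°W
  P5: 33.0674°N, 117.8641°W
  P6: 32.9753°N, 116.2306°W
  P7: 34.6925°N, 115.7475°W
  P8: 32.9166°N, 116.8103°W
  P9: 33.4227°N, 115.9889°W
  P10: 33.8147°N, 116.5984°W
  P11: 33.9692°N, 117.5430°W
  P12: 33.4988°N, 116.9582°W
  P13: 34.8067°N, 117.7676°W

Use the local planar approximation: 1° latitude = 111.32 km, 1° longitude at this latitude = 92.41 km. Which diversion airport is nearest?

P10

Distances from 33.5628°N, 116.5086°W:
P1: 128.4290 km
P2: 152.7066 km
P3: 147.3908 km
P4: 115.5630 km
P5: 136.8642 km
P6: 70.2652 km
P7: 144.0899 km
P8: 77.1488 km
P9: 50.4944 km
P10: 29.2436 km
P11: 105.7541 km
P12: 42.1540 km
P13: 180.8595 km
Minimum: P10 at 29.2436 km.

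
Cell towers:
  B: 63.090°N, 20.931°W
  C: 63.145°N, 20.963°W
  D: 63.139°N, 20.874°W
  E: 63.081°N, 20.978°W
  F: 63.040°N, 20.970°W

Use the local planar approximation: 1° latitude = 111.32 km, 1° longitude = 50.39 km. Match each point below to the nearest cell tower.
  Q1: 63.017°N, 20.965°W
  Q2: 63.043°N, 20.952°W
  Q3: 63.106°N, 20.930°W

Q1→F; Q2→F; Q3→B

Q1 at 63.017°N, 20.965°W:
  B: 8.305 km
  C: 14.249 km
  D: 14.334 km
  E: 7.155 km
  F: 2.573 km
  → nearest: F (2.573 km)
Q2 at 63.043°N, 20.952°W:
  B: 5.338 km
  C: 11.368 km
  D: 11.387 km
  E: 4.428 km
  F: 0.967 km
  → nearest: F (0.967 km)
Q3 at 63.106°N, 20.930°W:
  B: 1.782 km
  C: 4.649 km
  D: 4.632 km
  E: 3.687 km
  F: 7.619 km
  → nearest: B (1.782 km)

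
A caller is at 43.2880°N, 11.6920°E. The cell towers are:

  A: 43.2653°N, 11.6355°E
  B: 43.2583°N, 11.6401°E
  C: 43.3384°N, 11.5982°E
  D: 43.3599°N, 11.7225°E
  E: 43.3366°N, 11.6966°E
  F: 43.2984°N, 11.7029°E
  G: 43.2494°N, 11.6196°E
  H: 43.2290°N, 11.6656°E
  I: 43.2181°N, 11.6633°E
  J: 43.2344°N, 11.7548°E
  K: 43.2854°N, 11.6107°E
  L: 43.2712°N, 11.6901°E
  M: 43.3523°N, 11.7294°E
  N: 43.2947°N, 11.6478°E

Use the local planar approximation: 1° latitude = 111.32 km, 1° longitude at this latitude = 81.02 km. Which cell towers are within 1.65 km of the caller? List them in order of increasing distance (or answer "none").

Distances from 43.2880°N, 11.6920°E:
A: 5.2288 km
B: 5.3491 km
C: 9.4463 km
D: 8.3767 km
E: 5.4230 km
F: 1.4561 km
G: 7.2713 km
H: 6.9074 km
I: 8.1213 km
J: 7.8416 km
K: 6.5933 km
L: 1.8765 km
M: 7.7728 km
N: 3.6579 km
Threshold 1.65 km: F (1.4561 km) is within range.

F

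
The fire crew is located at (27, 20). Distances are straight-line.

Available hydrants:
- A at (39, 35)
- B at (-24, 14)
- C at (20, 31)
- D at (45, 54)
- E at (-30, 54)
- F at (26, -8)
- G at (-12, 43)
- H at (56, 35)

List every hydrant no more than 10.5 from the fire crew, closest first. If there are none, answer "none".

none

Distances from (27, 20):
A: 19.2
B: 51.4
C: 13.0
D: 38.5
E: 66.4
F: 28.0
G: 45.3
H: 32.6
Threshold 10.5: none within range.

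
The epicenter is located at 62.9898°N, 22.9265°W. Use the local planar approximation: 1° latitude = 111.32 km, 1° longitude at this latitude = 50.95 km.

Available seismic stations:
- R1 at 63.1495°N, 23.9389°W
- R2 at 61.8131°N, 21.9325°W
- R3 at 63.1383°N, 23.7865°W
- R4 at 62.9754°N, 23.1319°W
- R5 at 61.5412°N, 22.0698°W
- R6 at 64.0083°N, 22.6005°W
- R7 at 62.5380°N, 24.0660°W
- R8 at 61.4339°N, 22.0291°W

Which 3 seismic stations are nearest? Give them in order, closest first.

R4, R3, R1

Distances from 62.9898°N, 22.9265°W:
R1: √((0.1597·111.32)² + (-1.0124·50.95)²) = √(316.050315 + 2660.680028) = 54.5594 km
R2: √((-1.1767·111.32)² + (0.9940·50.95)²) = √(17158.444023 + 2564.845122) = 140.4396 km
R3: √((0.1485·111.32)² + (-0.8600·50.95)²) = √(273.274622 + 1919.929489) = 46.8317 km
R4: √((-0.0144·111.32)² + (-0.2054·50.95)²) = √(2.569635 + 109.518946) = 10.5872 km
R5: √((-1.4486·111.32)² + (0.8567·50.95)²) = √(26004.191586 + 1905.223416) = 167.0611 km
R6: √((1.0185·111.32)² + (0.3260·50.95)²) = √(12854.892880 + 275.882134) = 114.5896 km
R7: √((-0.4518·111.32)² + (-1.1395·50.95)²) = √(2529.524257 + 3370.676209) = 76.8128 km
R8: √((-1.5559·111.32)² + (0.8974·50.95)²) = √(29999.205771 + 2090.549750) = 179.1361 km
Sorted: R4 (10.5872 km) < R3 (46.8317 km) < R1 (54.5594 km) < R7 (76.8128 km) < R6 (114.5896 km) < …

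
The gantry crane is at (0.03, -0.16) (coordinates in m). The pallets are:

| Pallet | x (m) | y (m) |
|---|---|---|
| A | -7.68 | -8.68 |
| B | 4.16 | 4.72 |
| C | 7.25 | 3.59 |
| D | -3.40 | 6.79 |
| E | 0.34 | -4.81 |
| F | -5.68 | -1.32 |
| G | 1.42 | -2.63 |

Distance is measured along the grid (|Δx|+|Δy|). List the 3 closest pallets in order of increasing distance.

G, E, F

Distances from (0.03, -0.16):
A: 16.23 m
B: 9.01 m
C: 10.97 m
D: 10.38 m
E: 4.96 m
F: 6.87 m
G: 3.86 m
Sorted: G (3.86 m) < E (4.96 m) < F (6.87 m) < B (9.01 m) < D (10.38 m) < …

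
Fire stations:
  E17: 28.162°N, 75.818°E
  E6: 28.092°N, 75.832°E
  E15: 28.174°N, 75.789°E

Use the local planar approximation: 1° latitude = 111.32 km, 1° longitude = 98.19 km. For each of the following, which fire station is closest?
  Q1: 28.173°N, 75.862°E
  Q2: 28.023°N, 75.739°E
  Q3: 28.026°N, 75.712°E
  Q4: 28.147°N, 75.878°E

Q1 at 28.173°N, 75.862°E:
  E17: √((-0.011·111.32)² + (-0.044·98.19)²) = √(1.49945 + 18.66551) = 4.491 km
  E6: √((-0.081·111.32)² + (-0.030·98.19)²) = √(81.30485 + 8.67715) = 9.486 km
  E15: √((0.001·111.32)² + (-0.073·98.19)²) = √(0.01239 + 51.37836) = 7.169 km
  → nearest: E17 (4.491 km)
Q2 at 28.023°N, 75.739°E:
  E17: √((0.139·111.32)² + (0.079·98.19)²) = √(239.42858 + 60.17120) = 17.309 km
  E6: √((0.069·111.32)² + (0.093·98.19)²) = √(58.99899 + 83.38740) = 11.933 km
  E15: √((0.151·111.32)² + (0.050·98.19)²) = √(282.55324 + 24.10319) = 17.512 km
  → nearest: E6 (11.933 km)
Q3 at 28.026°N, 75.712°E:
  E17: √((0.136·111.32)² + (0.106·98.19)²) = √(229.20507 + 108.32938) = 18.372 km
  E6: √((0.066·111.32)² + (0.120·98.19)²) = √(53.98017 + 138.83438) = 13.886 km
  E15: √((0.148·111.32)² + (0.077·98.19)²) = √(271.43749 + 57.16313) = 18.127 km
  → nearest: E6 (13.886 km)
Q4 at 28.147°N, 75.878°E:
  E17: √((0.015·111.32)² + (-0.060·98.19)²) = √(2.78823 + 34.70859) = 6.123 km
  E6: √((-0.055·111.32)² + (-0.046·98.19)²) = √(37.48623 + 20.40094) = 7.608 km
  E15: √((0.027·111.32)² + (-0.089·98.19)²) = √(9.03387 + 76.36855) = 9.241 km
  → nearest: E17 (6.123 km)

Q1→E17; Q2→E6; Q3→E6; Q4→E17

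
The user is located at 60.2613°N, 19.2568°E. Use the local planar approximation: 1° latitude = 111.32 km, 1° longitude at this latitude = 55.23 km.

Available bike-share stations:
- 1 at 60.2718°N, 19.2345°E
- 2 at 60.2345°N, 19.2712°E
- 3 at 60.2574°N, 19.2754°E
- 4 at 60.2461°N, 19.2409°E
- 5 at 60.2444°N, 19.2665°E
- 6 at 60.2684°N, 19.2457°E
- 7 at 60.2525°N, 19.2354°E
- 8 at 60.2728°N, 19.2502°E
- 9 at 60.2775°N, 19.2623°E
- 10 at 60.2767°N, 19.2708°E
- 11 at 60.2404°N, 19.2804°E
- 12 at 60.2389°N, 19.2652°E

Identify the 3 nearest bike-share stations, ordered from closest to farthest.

6, 3, 8

Distances from 60.2613°N, 19.2568°E:
1: √((0.0105·111.32)² + (-0.0223·55.23)²) = √(1.366234 + 1.516910) = 1.6980 km
2: √((-0.0268·111.32)² + (0.0144·55.23)²) = √(8.900532 + 0.632521) = 3.0876 km
3: √((-0.0039·111.32)² + (0.0186·55.23)²) = √(0.188484 + 1.055300) = 1.1153 km
4: √((-0.0152·111.32)² + (-0.0159·55.23)²) = √(2.863081 + 0.771160) = 1.9064 km
5: √((-0.0169·111.32)² + (0.0097·55.23)²) = √(3.539320 + 0.287008) = 1.9561 km
6: √((0.0071·111.32)² + (-0.0111·55.23)²) = √(0.624688 + 0.375834) = 1.0003 km
7: √((-0.0088·111.32)² + (-0.0214·55.23)²) = √(0.959648 + 1.396940) = 1.5351 km
8: √((0.0115·111.32)² + (-0.0066·55.23)²) = √(1.638861 + 0.132873) = 1.3311 km
9: √((0.0162·111.32)² + (0.0055·55.23)²) = √(3.252194 + 0.092273) = 1.8288 km
10: √((0.0154·111.32)² + (0.0140·55.23)²) = √(2.938920 + 0.597869) = 1.8806 km
11: √((-0.0209·111.32)² + (0.0236·55.23)²) = √(5.413012 + 1.698925) = 2.6668 km
12: √((-0.0224·111.32)² + (0.0084·55.23)²) = √(6.217881 + 0.215233) = 2.5364 km
Sorted: 6 (1.0003 km) < 3 (1.1153 km) < 8 (1.3311 km) < 7 (1.5351 km) < 1 (1.6980 km) < …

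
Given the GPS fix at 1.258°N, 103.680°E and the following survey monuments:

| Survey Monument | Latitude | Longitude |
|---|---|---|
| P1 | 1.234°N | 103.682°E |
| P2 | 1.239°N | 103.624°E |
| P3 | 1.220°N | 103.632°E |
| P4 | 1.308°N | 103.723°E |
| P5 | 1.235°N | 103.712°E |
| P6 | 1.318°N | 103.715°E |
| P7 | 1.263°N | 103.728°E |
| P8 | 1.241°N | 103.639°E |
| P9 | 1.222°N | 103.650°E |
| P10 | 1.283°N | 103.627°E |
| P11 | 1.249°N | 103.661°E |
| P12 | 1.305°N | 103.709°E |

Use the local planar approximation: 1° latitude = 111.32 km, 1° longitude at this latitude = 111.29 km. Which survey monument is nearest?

Distances from 1.258°N, 103.680°E:
P1: √((-0.024·111.32)² + (0.002·111.29)²) = √(7.13787 + 0.04954) = 2.681 km
P2: √((-0.019·111.32)² + (-0.056·111.29)²) = √(4.47356 + 38.84082) = 6.581 km
P3: √((-0.038·111.32)² + (-0.048·111.29)²) = √(17.89425 + 28.53611) = 6.814 km
P4: √((0.050·111.32)² + (0.043·111.29)²) = √(30.98036 + 22.90072) = 7.340 km
P5: √((-0.023·111.32)² + (0.032·111.29)²) = √(6.55544 + 12.68272) = 4.386 km
P6: √((0.060·111.32)² + (0.035·111.29)²) = √(44.61171 + 15.17219) = 7.732 km
P7: √((0.005·111.32)² + (0.048·111.29)²) = √(0.30980 + 28.53611) = 5.371 km
P8: √((-0.017·111.32)² + (-0.041·111.29)²) = √(3.58133 + 20.81997) = 4.940 km
P9: √((-0.036·111.32)² + (-0.030·111.29)²) = √(16.06022 + 11.14692) = 5.216 km
P10: √((0.025·111.32)² + (-0.053·111.29)²) = √(7.74509 + 34.79077) = 6.522 km
P11: √((-0.009·111.32)² + (-0.019·111.29)²) = √(1.00376 + 4.47115) = 2.340 km
P12: √((0.047·111.32)² + (0.029·111.29)²) = √(27.37424 + 10.41618) = 6.147 km
Minimum: P11 at 2.340 km.

P11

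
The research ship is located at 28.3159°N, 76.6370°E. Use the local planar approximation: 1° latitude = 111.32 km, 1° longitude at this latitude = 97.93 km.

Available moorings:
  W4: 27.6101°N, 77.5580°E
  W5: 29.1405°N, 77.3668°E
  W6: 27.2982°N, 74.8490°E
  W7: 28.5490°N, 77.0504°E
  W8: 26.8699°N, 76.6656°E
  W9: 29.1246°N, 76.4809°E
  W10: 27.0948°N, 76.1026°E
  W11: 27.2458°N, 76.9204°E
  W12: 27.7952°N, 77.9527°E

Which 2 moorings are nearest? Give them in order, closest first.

Distances from 28.3159°N, 76.6370°E:
W4: 119.6163 km
W5: 116.3361 km
W6: 208.5529 km
W7: 48.0865 km
W8: 160.9931 km
W9: 91.3132 km
W10: 145.6591 km
W11: 122.3138 km
W12: 141.2844 km
Sorted: W7 (48.0865 km) < W9 (91.3132 km) < W5 (116.3361 km) < W4 (119.6163 km) < …

W7, W9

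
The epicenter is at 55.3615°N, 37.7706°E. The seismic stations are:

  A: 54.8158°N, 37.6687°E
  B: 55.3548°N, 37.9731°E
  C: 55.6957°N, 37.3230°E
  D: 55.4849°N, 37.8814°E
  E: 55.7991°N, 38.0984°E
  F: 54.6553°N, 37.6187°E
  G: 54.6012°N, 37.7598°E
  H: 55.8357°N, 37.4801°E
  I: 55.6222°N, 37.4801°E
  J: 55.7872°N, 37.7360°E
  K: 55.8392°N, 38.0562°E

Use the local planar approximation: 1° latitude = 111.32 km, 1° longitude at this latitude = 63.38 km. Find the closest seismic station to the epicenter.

Distances from 55.3615°N, 37.7706°E:
A: √((-0.5457·111.32)² + (-0.1019·63.38)²) = √(3690.237373 + 41.711215) = 61.0897 km
B: √((-0.0067·111.32)² + (0.2025·63.38)²) = √(0.556283 + 164.723107) = 12.8561 km
C: √((0.3342·111.32)² + (-0.4476·63.38)²) = √(1384.073923 + 804.793806) = 46.7853 km
D: √((0.1234·111.32)² + (0.1108·63.38)²) = √(188.702092 + 49.315562) = 15.4278 km
E: √((0.4376·111.32)² + (0.3278·63.38)²) = √(2373.017943 + 431.640680) = 52.9590 km
F: √((-0.7062·111.32)² + (-0.1519·63.38)²) = √(6180.189926 + 92.687254) = 79.2015 km
G: √((-0.7603·111.32)² + (-0.0108·63.38)²) = √(7163.353382 + 0.468546) = 84.6394 km
H: √((0.4742·111.32)² + (-0.2905·63.38)²) = √(2786.567032 + 338.997693) = 55.9068 km
I: √((0.2607·111.32)² + (-0.2905·63.38)²) = √(842.225638 + 338.997693) = 34.3689 km
J: √((0.4257·111.32)² + (-0.0346·63.38)²) = √(2245.710118 + 4.809021) = 47.4396 km
K: √((0.4777·111.32)² + (0.2856·63.38)²) = √(2827.853313 + 327.658075) = 56.1739 km
Minimum: B at 12.8561 km.

B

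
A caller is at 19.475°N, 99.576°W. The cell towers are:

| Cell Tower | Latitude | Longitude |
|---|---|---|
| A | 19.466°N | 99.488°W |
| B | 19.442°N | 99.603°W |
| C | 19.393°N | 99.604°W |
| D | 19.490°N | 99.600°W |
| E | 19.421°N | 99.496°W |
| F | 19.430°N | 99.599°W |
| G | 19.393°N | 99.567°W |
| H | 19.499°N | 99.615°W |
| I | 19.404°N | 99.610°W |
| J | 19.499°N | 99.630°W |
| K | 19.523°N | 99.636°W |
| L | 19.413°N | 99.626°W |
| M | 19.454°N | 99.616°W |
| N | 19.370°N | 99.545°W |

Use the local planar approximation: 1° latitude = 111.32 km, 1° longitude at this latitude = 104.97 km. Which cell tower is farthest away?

Distances from 19.475°N, 99.576°W:
A: √((-0.009·111.32)² + (0.088·104.97)²) = √(1.00376 + 85.32882) = 9.292 km
B: √((-0.033·111.32)² + (-0.027·104.97)²) = √(13.49504 + 8.03263) = 4.640 km
C: √((-0.082·111.32)² + (-0.028·104.97)²) = √(83.32477 + 8.63866) = 9.590 km
D: √((0.015·111.32)² + (-0.024·104.97)²) = √(2.78823 + 6.34677) = 3.022 km
E: √((-0.054·111.32)² + (0.080·104.97)²) = √(36.13549 + 70.51969) = 10.327 km
F: √((-0.045·111.32)² + (-0.023·104.97)²) = √(25.09409 + 5.82889) = 5.561 km
G: √((-0.082·111.32)² + (0.009·104.97)²) = √(83.32477 + 0.89251) = 9.177 km
H: √((0.024·111.32)² + (-0.039·104.97)²) = √(7.13787 + 16.75944) = 4.888 km
I: √((-0.071·111.32)² + (-0.034·104.97)²) = √(62.46879 + 12.73762) = 8.672 km
J: √((0.024·111.32)² + (-0.054·104.97)²) = √(7.13787 + 32.13053) = 6.266 km
K: √((0.048·111.32)² + (-0.060·104.97)²) = √(28.55150 + 39.66732) = 8.259 km
L: √((-0.062·111.32)² + (-0.050·104.97)²) = √(47.63540 + 27.54675) = 8.671 km
M: √((-0.021·111.32)² + (-0.040·104.97)²) = √(5.46493 + 17.62992) = 4.806 km
N: √((-0.105·111.32)² + (0.031·104.97)²) = √(136.62337 + 10.58897) = 12.133 km
Maximum: N at 12.133 km.

N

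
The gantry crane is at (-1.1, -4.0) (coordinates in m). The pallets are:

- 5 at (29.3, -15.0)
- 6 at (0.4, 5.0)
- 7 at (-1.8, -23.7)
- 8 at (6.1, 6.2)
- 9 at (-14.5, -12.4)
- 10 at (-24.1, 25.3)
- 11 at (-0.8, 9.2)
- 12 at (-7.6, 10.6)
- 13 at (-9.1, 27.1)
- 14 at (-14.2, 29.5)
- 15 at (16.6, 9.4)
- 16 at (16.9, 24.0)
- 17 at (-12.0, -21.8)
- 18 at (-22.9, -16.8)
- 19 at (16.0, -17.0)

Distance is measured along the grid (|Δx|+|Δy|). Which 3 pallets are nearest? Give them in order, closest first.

Distances from (-1.1, -4.0):
5: |30.4| + |-11.0| = 30.4 + 11.0 = 41.4 m
6: |1.5| + |9.0| = 1.5 + 9.0 = 10.5 m
7: |-0.7| + |-19.7| = 0.7 + 19.7 = 20.4 m
8: |7.2| + |10.2| = 7.2 + 10.2 = 17.4 m
9: |-13.4| + |-8.4| = 13.4 + 8.4 = 21.8 m
10: |-23.0| + |29.3| = 23.0 + 29.3 = 52.3 m
11: |0.3| + |13.2| = 0.3 + 13.2 = 13.5 m
12: |-6.5| + |14.6| = 6.5 + 14.6 = 21.1 m
13: |-8.0| + |31.1| = 8.0 + 31.1 = 39.1 m
14: |-13.1| + |33.5| = 13.1 + 33.5 = 46.6 m
15: |17.7| + |13.4| = 17.7 + 13.4 = 31.1 m
16: |18.0| + |28.0| = 18.0 + 28.0 = 46.0 m
17: |-10.9| + |-17.8| = 10.9 + 17.8 = 28.7 m
18: |-21.8| + |-12.8| = 21.8 + 12.8 = 34.6 m
19: |17.1| + |-13.0| = 17.1 + 13.0 = 30.1 m
Sorted: 6 (10.5 m) < 11 (13.5 m) < 8 (17.4 m) < 7 (20.4 m) < 12 (21.1 m) < …

6, 11, 8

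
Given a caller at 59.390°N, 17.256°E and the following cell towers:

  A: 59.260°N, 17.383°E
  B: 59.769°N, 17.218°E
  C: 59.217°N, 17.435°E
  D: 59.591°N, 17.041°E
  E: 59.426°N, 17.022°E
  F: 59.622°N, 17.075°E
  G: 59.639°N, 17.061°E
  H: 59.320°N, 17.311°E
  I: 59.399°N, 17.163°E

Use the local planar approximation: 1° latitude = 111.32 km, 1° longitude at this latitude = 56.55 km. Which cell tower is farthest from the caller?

B

Distances from 59.390°N, 17.256°E:
A: 16.156 km
B: 42.245 km
C: 21.757 km
D: 25.465 km
E: 13.826 km
F: 27.781 km
G: 29.832 km
H: 8.390 km
I: 5.354 km
Maximum: B at 42.245 km.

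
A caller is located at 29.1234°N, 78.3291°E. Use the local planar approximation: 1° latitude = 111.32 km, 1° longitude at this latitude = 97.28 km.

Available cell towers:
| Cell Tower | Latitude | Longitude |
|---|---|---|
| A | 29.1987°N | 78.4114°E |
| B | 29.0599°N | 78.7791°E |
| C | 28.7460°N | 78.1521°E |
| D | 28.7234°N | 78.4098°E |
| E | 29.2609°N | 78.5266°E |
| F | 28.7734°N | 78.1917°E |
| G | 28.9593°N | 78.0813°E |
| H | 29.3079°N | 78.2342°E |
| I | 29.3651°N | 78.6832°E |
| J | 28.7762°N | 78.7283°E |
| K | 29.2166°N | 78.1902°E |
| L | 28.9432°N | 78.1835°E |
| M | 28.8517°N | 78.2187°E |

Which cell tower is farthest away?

J

Distances from 29.1234°N, 78.3291°E:
A: √((0.0753·111.32)² + (0.0823·97.28)²) = √(70.264563 + 64.098342) = 11.5915 km
B: √((-0.0635·111.32)² + (0.4500·97.28)²) = √(49.968216 + 1916.338176) = 44.3431 km
C: √((-0.3774·111.32)² + (-0.1770·97.28)²) = √(1765.022260 + 296.478808) = 45.4038 km
D: √((-0.4000·111.32)² + (0.0807·97.28)²) = √(1982.742784 + 61.630287) = 45.2147 km
E: √((0.1375·111.32)² + (0.1975·97.28)²) = √(234.288942 + 369.131684) = 24.5646 km
F: √((-0.3500·111.32)² + (-0.1374·97.28)²) = √(1518.037444 + 178.657227) = 41.1910 km
G: √((-0.1641·111.32)² + (-0.2478·97.28)²) = √(333.705648 + 581.098465) = 30.2457 km
H: √((0.1845·111.32)² + (-0.0949·97.28)²) = √(421.831625 + 85.227461) = 22.5180 km
I: √((0.2417·111.32)² + (0.3541·97.28)²) = √(723.935204 + 1186.585337) = 43.7095 km
J: √((-0.3472·111.32)² + (0.3992·97.28)²) = √(1493.845999 + 1508.093226) = 54.7900 km
K: √((0.0932·111.32)² + (-0.1389·97.28)²) = √(107.641123 + 182.579333) = 17.0359 km
L: √((-0.1802·111.32)² + (-0.1456·97.28)²) = √(402.398144 + 200.617990) = 24.5564 km
M: √((-0.2717·111.32)² + (-0.1104·97.28)²) = √(914.798981 + 115.341414) = 32.0958 km
Maximum: J at 54.7900 km.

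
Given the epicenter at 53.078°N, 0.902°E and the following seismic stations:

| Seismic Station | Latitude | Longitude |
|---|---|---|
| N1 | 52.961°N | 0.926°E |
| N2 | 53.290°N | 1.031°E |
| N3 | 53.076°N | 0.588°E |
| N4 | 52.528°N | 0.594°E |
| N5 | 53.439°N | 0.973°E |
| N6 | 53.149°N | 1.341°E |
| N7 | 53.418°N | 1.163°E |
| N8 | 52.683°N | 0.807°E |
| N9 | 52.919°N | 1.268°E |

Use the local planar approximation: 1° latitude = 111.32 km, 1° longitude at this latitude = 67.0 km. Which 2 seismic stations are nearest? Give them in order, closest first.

N1, N3

Distances from 53.078°N, 0.902°E:
N1: 13.123 km
N2: 25.133 km
N3: 21.039 km
N4: 64.610 km
N5: 40.467 km
N6: 30.456 km
N7: 41.693 km
N8: 44.430 km
N9: 30.243 km
Sorted: N1 (13.123 km) < N3 (21.039 km) < N2 (25.133 km) < N9 (30.243 km) < …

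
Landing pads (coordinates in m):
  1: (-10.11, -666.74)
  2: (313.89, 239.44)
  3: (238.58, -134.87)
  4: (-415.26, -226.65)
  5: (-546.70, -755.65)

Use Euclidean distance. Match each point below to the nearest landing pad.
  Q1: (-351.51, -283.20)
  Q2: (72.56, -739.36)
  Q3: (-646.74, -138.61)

Q1 at (-351.51, -283.20):
  1: √((341.40)² + (-383.54)²) = √(116553.9600 + 147102.9316) = 513.48 m
  2: √((665.40)² + (522.64)²) = √(442757.1600 + 273152.5696) = 846.11 m
  3: √((590.09)² + (148.33)²) = √(348206.2081 + 22001.7889) = 608.45 m
  4: √((-63.75)² + (56.55)²) = √(4064.0625 + 3197.9025) = 85.22 m
  5: √((-195.19)² + (-472.45)²) = √(38099.1361 + 223209.0025) = 511.18 m
  → nearest: 4 (85.22 m)
Q2 at (72.56, -739.36):
  1: √((-82.67)² + (72.62)²) = √(6834.3289 + 5273.6644) = 110.04 m
  2: √((241.33)² + (978.80)²) = √(58240.1689 + 958049.4400) = 1008.11 m
  3: √((166.02)² + (604.49)²) = √(27562.6404 + 365408.1601) = 626.87 m
  4: √((-487.82)² + (512.71)²) = √(237968.3524 + 262871.5441) = 707.70 m
  5: √((-619.26)² + (-16.29)²) = √(383482.9476 + 265.3641) = 619.47 m
  → nearest: 1 (110.04 m)
Q3 at (-646.74, -138.61):
  1: √((636.63)² + (-528.13)²) = √(405297.7569 + 278921.2969) = 827.18 m
  2: √((960.63)² + (378.05)²) = √(922809.9969 + 142921.8025) = 1032.34 m
  3: √((885.32)² + (3.74)²) = √(783791.5024 + 13.9876) = 885.33 m
  4: √((231.48)² + (-88.04)²) = √(53582.9904 + 7751.0416) = 247.66 m
  5: √((100.04)² + (-617.04)²) = √(10008.0016 + 380738.3616) = 625.10 m
  → nearest: 4 (247.66 m)

Q1→4; Q2→1; Q3→4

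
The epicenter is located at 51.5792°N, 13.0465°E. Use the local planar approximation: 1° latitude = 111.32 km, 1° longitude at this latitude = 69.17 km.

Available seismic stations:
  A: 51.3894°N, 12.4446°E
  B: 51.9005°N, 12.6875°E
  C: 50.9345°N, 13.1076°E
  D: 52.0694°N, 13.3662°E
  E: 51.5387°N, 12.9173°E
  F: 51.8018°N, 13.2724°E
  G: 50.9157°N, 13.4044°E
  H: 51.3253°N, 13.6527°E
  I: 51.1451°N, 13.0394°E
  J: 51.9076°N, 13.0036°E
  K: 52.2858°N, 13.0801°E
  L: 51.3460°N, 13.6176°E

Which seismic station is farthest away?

K

Distances from 51.5792°N, 13.0465°E:
A: 46.6879 km
B: 43.5421 km
C: 71.8923 km
D: 58.8795 km
E: 10.0096 km
F: 29.2950 km
G: 77.8991 km
H: 50.5674 km
I: 48.3265 km
J: 36.6777 km
K: 78.6930 km
L: 47.2694 km
Maximum: K at 78.6930 km.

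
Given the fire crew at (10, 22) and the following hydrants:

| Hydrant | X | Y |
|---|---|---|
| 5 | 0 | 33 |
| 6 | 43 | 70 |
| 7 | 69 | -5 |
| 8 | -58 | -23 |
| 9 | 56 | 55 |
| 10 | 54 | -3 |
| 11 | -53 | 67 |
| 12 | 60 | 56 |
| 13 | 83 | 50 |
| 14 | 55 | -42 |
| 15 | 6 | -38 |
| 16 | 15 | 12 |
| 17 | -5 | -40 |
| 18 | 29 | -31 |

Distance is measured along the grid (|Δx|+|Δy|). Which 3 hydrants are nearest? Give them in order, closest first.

16, 5, 15

Distances from (10, 22):
5: |-10| + |11| = 10 + 11 = 21
6: |33| + |48| = 33 + 48 = 81
7: |59| + |-27| = 59 + 27 = 86
8: |-68| + |-45| = 68 + 45 = 113
9: |46| + |33| = 46 + 33 = 79
10: |44| + |-25| = 44 + 25 = 69
11: |-63| + |45| = 63 + 45 = 108
12: |50| + |34| = 50 + 34 = 84
13: |73| + |28| = 73 + 28 = 101
14: |45| + |-64| = 45 + 64 = 109
15: |-4| + |-60| = 4 + 60 = 64
16: |5| + |-10| = 5 + 10 = 15
17: |-15| + |-62| = 15 + 62 = 77
18: |19| + |-53| = 19 + 53 = 72
Sorted: 16 (15) < 5 (21) < 15 (64) < 10 (69) < 18 (72) < …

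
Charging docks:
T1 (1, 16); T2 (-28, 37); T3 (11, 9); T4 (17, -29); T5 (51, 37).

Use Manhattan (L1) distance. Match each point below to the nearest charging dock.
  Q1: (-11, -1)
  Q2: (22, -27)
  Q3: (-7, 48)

Q1 at (-11, -1):
  T1: |12| + |17| = 12 + 17 = 29
  T2: |-17| + |38| = 17 + 38 = 55
  T3: |22| + |10| = 22 + 10 = 32
  T4: |28| + |-28| = 28 + 28 = 56
  T5: |62| + |38| = 62 + 38 = 100
  → nearest: T1 (29)
Q2 at (22, -27):
  T1: |-21| + |43| = 21 + 43 = 64
  T2: |-50| + |64| = 50 + 64 = 114
  T3: |-11| + |36| = 11 + 36 = 47
  T4: |-5| + |-2| = 5 + 2 = 7
  T5: |29| + |64| = 29 + 64 = 93
  → nearest: T4 (7)
Q3 at (-7, 48):
  T1: |8| + |-32| = 8 + 32 = 40
  T2: |-21| + |-11| = 21 + 11 = 32
  T3: |18| + |-39| = 18 + 39 = 57
  T4: |24| + |-77| = 24 + 77 = 101
  T5: |58| + |-11| = 58 + 11 = 69
  → nearest: T2 (32)

Q1→T1; Q2→T4; Q3→T2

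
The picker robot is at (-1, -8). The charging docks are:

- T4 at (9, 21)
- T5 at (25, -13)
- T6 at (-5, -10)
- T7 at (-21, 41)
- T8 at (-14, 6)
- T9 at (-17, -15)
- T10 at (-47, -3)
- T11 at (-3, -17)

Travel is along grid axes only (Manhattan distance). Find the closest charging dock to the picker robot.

Distances from (-1, -8):
T4: 39
T5: 31
T6: 6
T7: 69
T8: 27
T9: 23
T10: 51
T11: 11
Minimum: T6 at 6.

T6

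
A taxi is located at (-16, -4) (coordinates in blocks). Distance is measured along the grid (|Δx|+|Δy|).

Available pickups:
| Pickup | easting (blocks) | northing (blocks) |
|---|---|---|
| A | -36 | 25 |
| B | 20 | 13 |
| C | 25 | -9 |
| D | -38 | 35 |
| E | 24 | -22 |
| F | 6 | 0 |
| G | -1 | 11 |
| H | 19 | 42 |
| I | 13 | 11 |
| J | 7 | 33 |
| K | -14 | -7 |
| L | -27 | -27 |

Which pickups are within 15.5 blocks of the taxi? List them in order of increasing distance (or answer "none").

K

Distances from (-16, -4):
A: |-20| + |29| = 20 + 29 = 49 blocks
B: |36| + |17| = 36 + 17 = 53 blocks
C: |41| + |-5| = 41 + 5 = 46 blocks
D: |-22| + |39| = 22 + 39 = 61 blocks
E: |40| + |-18| = 40 + 18 = 58 blocks
F: |22| + |4| = 22 + 4 = 26 blocks
G: |15| + |15| = 15 + 15 = 30 blocks
H: |35| + |46| = 35 + 46 = 81 blocks
I: |29| + |15| = 29 + 15 = 44 blocks
J: |23| + |37| = 23 + 37 = 60 blocks
K: |2| + |-3| = 2 + 3 = 5 blocks
L: |-11| + |-23| = 11 + 23 = 34 blocks
Threshold 15.5 blocks: K (5 blocks) is within range.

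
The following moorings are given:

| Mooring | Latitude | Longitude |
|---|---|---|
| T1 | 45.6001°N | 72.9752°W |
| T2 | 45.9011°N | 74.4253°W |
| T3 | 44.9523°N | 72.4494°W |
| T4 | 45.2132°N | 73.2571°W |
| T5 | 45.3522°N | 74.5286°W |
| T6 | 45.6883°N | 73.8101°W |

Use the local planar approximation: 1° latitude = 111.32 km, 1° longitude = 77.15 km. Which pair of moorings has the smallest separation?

Pairwise distances:
T1–T2: √((0.3010·111.32)² + (-1.4501·77.15)²) = √(1122.740494 + 12516.063731) = 116.7853 km
T1–T3: √((-0.6478·111.32)² + (0.5258·77.15)²) = √(5200.298615 + 1645.557356) = 82.7397 km
T1–T4: √((-0.3869·111.32)² + (-0.2819·77.15)²) = √(1854.999747 + 473.000950) = 48.2494 km
T1–T5: √((-0.2479·111.32)² + (-1.5534·77.15)²) = √(761.551800 + 14362.778484) = 122.9810 km
T1–T6: √((0.0882·111.32)² + (-0.8349·77.15)²) = √(96.401450 + 4148.974665) = 65.1566 km
T2–T3: √((-0.9488·111.32)² + (1.9759·77.15)²) = √(11155.672276 + 23238.162443) = 185.4557 km
T2–T4: √((-0.6879·111.32)² + (1.1682·77.15)²) = √(5864.041217 + 8122.809435) = 118.2660 km
T2–T5: √((-0.5489·111.32)² + (-0.1033·77.15)²) = √(3733.643578 + 63.514444) = 61.6211 km
T2–T6: √((-0.2128·111.32)² + (0.6152·77.15)²) = √(561.163794 + 2252.705993) = 53.0459 km
T3–T4: √((0.2609·111.32)² + (-0.8077·77.15)²) = √(843.518387 + 3883.041451) = 68.7500 km
T3–T5: √((0.3999·111.32)² + (-2.0792·77.15)²) = √(1981.751537 + 25731.457930) = 166.4728 km
T3–T6: √((0.7360·111.32)² + (-1.3607·77.15)²) = √(6712.773970 + 11020.381534) = 133.1659 km
T4–T5: √((0.1390·111.32)² + (-1.2715·77.15)²) = √(239.428583 + 9622.869359) = 99.3091 km
T4–T6: √((0.4751·111.32)² + (-0.5530·77.15)²) = √(2797.154506 + 1820.212630) = 67.9512 km
T5–T6: √((0.3361·111.32)² + (0.7185·77.15)²) = √(1399.856184 + 3072.737112) = 66.8774 km
Closest pair: T1–T4 at 48.2494 km.

T1 and T4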